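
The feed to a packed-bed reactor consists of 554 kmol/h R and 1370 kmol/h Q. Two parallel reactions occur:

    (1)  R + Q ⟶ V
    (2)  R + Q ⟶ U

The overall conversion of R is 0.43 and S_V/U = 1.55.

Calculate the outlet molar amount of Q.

1130 kmol/h

Conversion of R: R consumed = 0.43 × 554 = 238.2 kmol/h = 1ξ₁ + 1ξ₂.
Selectivity: 1ξ₁ / (1ξ₂) = 1.55 → ξ₁ = 1.55 ξ₂.
Substitute: (1·1.55 + 1) ξ₂ = 238.2 → ξ₂ = 93.42 kmol/h, ξ₁ = 144.8 kmol/h.
Outlet amounts (n = n₀ + Σ ν·ξ):
  R: 554 − 1(144.8) − 1(93.42) = 315.8
  Q: 1370 − 1(144.8) − 1(93.42) = 1132
  V: 0 + 1(144.8) = 144.8
  U: 0 + 1(93.42) = 93.42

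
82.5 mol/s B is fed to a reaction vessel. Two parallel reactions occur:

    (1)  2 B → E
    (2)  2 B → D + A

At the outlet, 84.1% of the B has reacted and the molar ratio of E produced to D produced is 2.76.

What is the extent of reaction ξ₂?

Conversion of B: B consumed = 0.841 × 82.5 = 69.38 mol/s = 2ξ₁ + 2ξ₂.
Selectivity: 1ξ₁ / (1ξ₂) = 2.76 → ξ₁ = 2.76 ξ₂.
Substitute: (2·2.76 + 2) ξ₂ = 69.38 → ξ₂ = 9.226 mol/s, ξ₁ = 25.46 mol/s.
Outlet amounts (n = n₀ + Σ ν·ξ):
  B: 82.5 − 2(25.46) − 2(9.226) = 13.12
  E: 0 + 1(25.46) = 25.46
  D: 0 + 1(9.226) = 9.226
  A: 0 + 1(9.226) = 9.226

ξ₂ = 9.23 mol/s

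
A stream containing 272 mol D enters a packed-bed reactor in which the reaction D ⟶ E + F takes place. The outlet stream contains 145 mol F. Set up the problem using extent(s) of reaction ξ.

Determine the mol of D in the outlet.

127 mol

For F: n = n₀ + 1ξ → 145 = 0 + 1ξ, giving ξ = 145 mol.
Outlet amounts (n = n₀ + ν ξ):
  D: 272 − 1(145) = 127
  E: 0 + 1(145) = 145
  F: 0 + 1(145) = 145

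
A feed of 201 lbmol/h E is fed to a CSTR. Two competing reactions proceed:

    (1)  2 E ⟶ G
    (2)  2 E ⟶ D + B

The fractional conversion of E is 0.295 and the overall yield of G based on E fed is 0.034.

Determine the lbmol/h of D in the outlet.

22.8 lbmol/h

Yield of G: 1ξ₁ / 201 = 0.034 → ξ₁ = 6.834 lbmol/h.
Conversion of E: 2ξ₁ + 2ξ₂ = 0.295 × 201 = 59.29 → ξ₂ = 22.81 lbmol/h.
Outlet amounts (n = n₀ + Σ ν·ξ):
  E: 201 − 2(6.834) − 2(22.81) = 141.7
  G: 0 + 1(6.834) = 6.834
  D: 0 + 1(22.81) = 22.81
  B: 0 + 1(22.81) = 22.81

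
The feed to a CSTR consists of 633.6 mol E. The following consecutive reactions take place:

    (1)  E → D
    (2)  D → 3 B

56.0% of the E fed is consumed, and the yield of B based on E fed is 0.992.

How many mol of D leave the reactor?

145 mol

Conversion of E: E consumed = 1ξ₁ = 0.56 × 633.6 → ξ₁ = 354.8 mol.
Yield of B: 3ξ₂ / 633.6 = 0.992 → ξ₂ = 209.5 mol.
Outlet amounts (n = n₀ + Σ ν·ξ):
  E: 633.6 − 1(354.8) = 278.8
  D: 0 + 1(354.8) − 1(209.5) = 145.3
  B: 0 + 3(209.5) = 628.5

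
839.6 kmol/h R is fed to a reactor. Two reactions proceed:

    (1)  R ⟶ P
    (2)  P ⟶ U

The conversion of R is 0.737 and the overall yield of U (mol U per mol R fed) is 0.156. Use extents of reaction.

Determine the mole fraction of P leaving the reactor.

Conversion of R: R consumed = 1ξ₁ = 0.737 × 839.6 → ξ₁ = 618.8 kmol/h.
Yield of U: 1ξ₂ / 839.6 = 0.156 → ξ₂ = 131 kmol/h.
Outlet amounts (n = n₀ + Σ ν·ξ):
  R: 839.6 − 1(618.8) = 220.8
  P: 0 + 1(618.8) − 1(131) = 487.8
  U: 0 + 1(131) = 131
Total out = 839.6 kmol/h; y_P = 487.8 / 839.6 = 0.581.

0.581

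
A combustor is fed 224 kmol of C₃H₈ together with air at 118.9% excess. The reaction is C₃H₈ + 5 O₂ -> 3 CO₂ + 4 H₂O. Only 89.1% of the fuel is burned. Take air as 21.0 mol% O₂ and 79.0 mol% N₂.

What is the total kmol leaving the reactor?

12100 kmol

Stoichiometric O₂ = 5 × 224 = 1120 kmol; O₂ fed = 1120 × 2.189 = 2452 kmol.
N₂ fed = 2452 × 79/21 = 9223 kmol.
Fuel reacted = 0.891 × 224 → ξ = 199.6 kmol.
Outlet (n = n₀ + ν ξ):
  C₃H₈: 224 − 1(199.6) = 24.42
  O₂: 2452 − 5(199.6) = 1454
  N₂: 9223 (inert)
  CO₂: 0 + 3(199.6) = 598.8
  H₂O: 0 + 4(199.6) = 798.3
Total out = 24.42 + 1454 + 9223 + 598.8 + 798.3 = 12100 kmol.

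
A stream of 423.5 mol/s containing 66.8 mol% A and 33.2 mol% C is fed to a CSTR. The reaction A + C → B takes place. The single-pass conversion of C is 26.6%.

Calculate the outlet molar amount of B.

37.4 mol/s

C reacted = 0.266 × 140.6 = 37.4 mol/s; ν_C = −1, so ξ = 37.4/1 = 37.4 mol/s.
Outlet amounts (n = n₀ + ν ξ):
  A: 282.9 − 1(37.4) = 245.5
  C: 140.6 − 1(37.4) = 103.2
  B: 0 + 1(37.4) = 37.4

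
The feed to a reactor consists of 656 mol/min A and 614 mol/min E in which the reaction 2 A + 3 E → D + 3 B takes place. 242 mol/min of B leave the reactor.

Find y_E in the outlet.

For B: n = n₀ + 3ξ → 242 = 0 + 3ξ, giving ξ = 80.67 mol/min.
Outlet amounts (n = n₀ + ν ξ):
  A: 656 − 2(80.67) = 494.7
  E: 614 − 3(80.67) = 372
  D: 0 + 1(80.67) = 80.67
  B: 0 + 3(80.67) = 242
Total out = 1189 mol/min; y_E = 372 / 1189 = 0.3128.

0.313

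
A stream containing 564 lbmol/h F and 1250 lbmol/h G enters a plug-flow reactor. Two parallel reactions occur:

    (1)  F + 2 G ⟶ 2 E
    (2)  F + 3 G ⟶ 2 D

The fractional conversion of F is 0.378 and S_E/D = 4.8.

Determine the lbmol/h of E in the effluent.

Conversion of F: F consumed = 0.378 × 564 = 213.2 lbmol/h = 1ξ₁ + 1ξ₂.
Selectivity: 2ξ₁ / (2ξ₂) = 4.8 → ξ₁ = 4.8 ξ₂.
Substitute: (1·4.8 + 1) ξ₂ = 213.2 → ξ₂ = 36.76 lbmol/h, ξ₁ = 176.4 lbmol/h.
Outlet amounts (n = n₀ + Σ ν·ξ):
  F: 564 − 1(176.4) − 1(36.76) = 350.8
  G: 1250 − 2(176.4) − 3(36.76) = 786.9
  E: 0 + 2(176.4) = 352.9
  D: 0 + 2(36.76) = 73.51

353 lbmol/h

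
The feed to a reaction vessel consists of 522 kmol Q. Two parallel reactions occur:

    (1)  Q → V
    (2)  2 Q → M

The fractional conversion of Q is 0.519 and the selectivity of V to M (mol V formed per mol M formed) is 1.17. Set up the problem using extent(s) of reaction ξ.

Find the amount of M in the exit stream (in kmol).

Conversion of Q: Q consumed = 0.519 × 522 = 270.9 kmol = 1ξ₁ + 2ξ₂.
Selectivity: 1ξ₁ / (1ξ₂) = 1.17 → ξ₁ = 1.17 ξ₂.
Substitute: (1·1.17 + 2) ξ₂ = 270.9 → ξ₂ = 85.46 kmol, ξ₁ = 99.99 kmol.
Outlet amounts (n = n₀ + Σ ν·ξ):
  Q: 522 − 1(99.99) − 2(85.46) = 251.1
  V: 0 + 1(99.99) = 99.99
  M: 0 + 1(85.46) = 85.46

85.5 kmol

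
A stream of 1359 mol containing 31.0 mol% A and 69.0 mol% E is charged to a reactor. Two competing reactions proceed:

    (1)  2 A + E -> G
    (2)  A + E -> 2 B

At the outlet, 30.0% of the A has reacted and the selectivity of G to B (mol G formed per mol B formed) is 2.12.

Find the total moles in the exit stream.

1250 mol

Conversion of A: A consumed = 0.3 × 421.3 = 126.4 mol = 2ξ₁ + 1ξ₂.
Selectivity: 1ξ₁ / (2ξ₂) = 2.12 → ξ₁ = 4.24 ξ₂.
Substitute: (2·4.24 + 1) ξ₂ = 126.4 → ξ₂ = 13.33 mol, ξ₁ = 56.53 mol.
Outlet amounts (n = n₀ + Σ ν·ξ):
  A: 421.3 − 2(56.53) − 1(13.33) = 294.9
  E: 937.7 − 1(56.53) − 1(13.33) = 867.9
  G: 0 + 1(56.53) = 56.53
  B: 0 + 2(13.33) = 26.66
Total out = 294.9 + 867.9 + 56.53 + 26.66 = 1246 mol.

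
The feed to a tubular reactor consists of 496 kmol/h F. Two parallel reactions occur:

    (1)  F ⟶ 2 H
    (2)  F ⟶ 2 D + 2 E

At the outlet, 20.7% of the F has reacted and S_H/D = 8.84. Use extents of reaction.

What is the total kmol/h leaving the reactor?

Conversion of F: F consumed = 0.207 × 496 = 102.7 kmol/h = 1ξ₁ + 1ξ₂.
Selectivity: 2ξ₁ / (2ξ₂) = 8.84 → ξ₁ = 8.84 ξ₂.
Substitute: (1·8.84 + 1) ξ₂ = 102.7 → ξ₂ = 10.43 kmol/h, ξ₁ = 92.24 kmol/h.
Outlet amounts (n = n₀ + Σ ν·ξ):
  F: 496 − 1(92.24) − 1(10.43) = 393.3
  H: 0 + 2(92.24) = 184.5
  D: 0 + 2(10.43) = 20.87
  E: 0 + 2(10.43) = 20.87
Total out = 393.3 + 184.5 + 20.87 + 20.87 = 619.5 kmol/h.

620 kmol/h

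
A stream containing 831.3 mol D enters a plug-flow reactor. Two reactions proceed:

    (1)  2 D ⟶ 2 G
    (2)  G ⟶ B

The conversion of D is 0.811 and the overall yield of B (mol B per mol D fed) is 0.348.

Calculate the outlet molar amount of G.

385 mol

Conversion of D: D consumed = 2ξ₁ = 0.811 × 831.3 → ξ₁ = 337.1 mol.
Yield of B: 1ξ₂ / 831.3 = 0.348 → ξ₂ = 289.3 mol.
Outlet amounts (n = n₀ + Σ ν·ξ):
  D: 831.3 − 2(337.1) = 157.1
  G: 0 + 2(337.1) − 1(289.3) = 384.9
  B: 0 + 1(289.3) = 289.3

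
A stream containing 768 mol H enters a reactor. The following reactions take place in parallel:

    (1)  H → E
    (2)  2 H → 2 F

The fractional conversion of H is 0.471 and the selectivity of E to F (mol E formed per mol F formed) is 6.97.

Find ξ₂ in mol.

ξ₂ = 22.7 mol

Conversion of H: H consumed = 0.471 × 768 = 361.7 mol = 1ξ₁ + 2ξ₂.
Selectivity: 1ξ₁ / (2ξ₂) = 6.97 → ξ₁ = 13.94 ξ₂.
Substitute: (1·13.94 + 2) ξ₂ = 361.7 → ξ₂ = 22.69 mol, ξ₁ = 316.3 mol.
Outlet amounts (n = n₀ + Σ ν·ξ):
  H: 768 − 1(316.3) − 2(22.69) = 406.3
  E: 0 + 1(316.3) = 316.3
  F: 0 + 2(22.69) = 45.39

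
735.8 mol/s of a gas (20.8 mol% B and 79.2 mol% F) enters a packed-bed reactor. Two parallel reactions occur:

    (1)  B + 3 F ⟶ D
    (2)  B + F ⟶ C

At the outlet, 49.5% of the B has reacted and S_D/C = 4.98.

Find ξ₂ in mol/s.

Conversion of B: B consumed = 0.495 × 153 = 75.76 mol/s = 1ξ₁ + 1ξ₂.
Selectivity: 1ξ₁ / (1ξ₂) = 4.98 → ξ₁ = 4.98 ξ₂.
Substitute: (1·4.98 + 1) ξ₂ = 75.76 → ξ₂ = 12.67 mol/s, ξ₁ = 63.09 mol/s.
Outlet amounts (n = n₀ + Σ ν·ξ):
  B: 153 − 1(63.09) − 1(12.67) = 77.29
  F: 582.8 − 3(63.09) − 1(12.67) = 380.8
  D: 0 + 1(63.09) = 63.09
  C: 0 + 1(12.67) = 12.67

ξ₂ = 12.7 mol/s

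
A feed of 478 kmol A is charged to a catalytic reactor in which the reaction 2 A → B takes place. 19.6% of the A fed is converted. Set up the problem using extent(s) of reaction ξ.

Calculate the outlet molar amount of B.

46.8 kmol

A reacted = 0.196 × 478 = 93.69 kmol; ν_A = −2, so ξ = 93.69/2 = 46.84 kmol.
Outlet amounts (n = n₀ + ν ξ):
  A: 478 − 2(46.84) = 384.3
  B: 0 + 1(46.84) = 46.84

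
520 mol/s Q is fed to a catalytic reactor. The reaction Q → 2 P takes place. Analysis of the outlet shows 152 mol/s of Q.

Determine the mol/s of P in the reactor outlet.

For Q: n = n₀ − 1ξ → 152 = 520 − 1ξ, giving ξ = 368 mol/s.
Outlet amounts (n = n₀ + ν ξ):
  Q: 520 − 1(368) = 152
  P: 0 + 2(368) = 736

736 mol/s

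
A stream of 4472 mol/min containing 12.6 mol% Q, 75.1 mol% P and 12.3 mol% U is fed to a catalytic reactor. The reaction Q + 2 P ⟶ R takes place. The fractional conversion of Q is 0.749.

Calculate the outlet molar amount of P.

Q reacted = 0.749 × 563.5 = 422 mol/min; ν_Q = −1, so ξ = 422/1 = 422 mol/min.
Outlet amounts (n = n₀ + ν ξ):
  Q: 563.5 − 1(422) = 141.4
  P: 3358 − 2(422) = 2514
  R: 0 + 1(422) = 422
  U: 550.1 (inert)

2510 mol/min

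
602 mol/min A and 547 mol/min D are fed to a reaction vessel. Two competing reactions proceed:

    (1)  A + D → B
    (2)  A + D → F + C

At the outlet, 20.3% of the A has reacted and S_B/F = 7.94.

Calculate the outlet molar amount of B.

Conversion of A: A consumed = 0.203 × 602 = 122.2 mol/min = 1ξ₁ + 1ξ₂.
Selectivity: 1ξ₁ / (1ξ₂) = 7.94 → ξ₁ = 7.94 ξ₂.
Substitute: (1·7.94 + 1) ξ₂ = 122.2 → ξ₂ = 13.67 mol/min, ξ₁ = 108.5 mol/min.
Outlet amounts (n = n₀ + Σ ν·ξ):
  A: 602 − 1(108.5) − 1(13.67) = 479.8
  D: 547 − 1(108.5) − 1(13.67) = 424.8
  B: 0 + 1(108.5) = 108.5
  F: 0 + 1(13.67) = 13.67
  C: 0 + 1(13.67) = 13.67

109 mol/min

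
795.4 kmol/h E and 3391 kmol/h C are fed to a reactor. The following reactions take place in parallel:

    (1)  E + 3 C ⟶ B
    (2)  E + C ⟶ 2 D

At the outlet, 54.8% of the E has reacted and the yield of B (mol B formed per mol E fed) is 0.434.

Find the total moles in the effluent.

Yield of B: 1ξ₁ / 795.4 = 0.434 → ξ₁ = 345.2 kmol/h.
Conversion of E: 1ξ₁ + 1ξ₂ = 0.548 × 795.4 = 435.9 → ξ₂ = 90.68 kmol/h.
Outlet amounts (n = n₀ + Σ ν·ξ):
  E: 795.4 − 1(345.2) − 1(90.68) = 359.5
  C: 3391 − 3(345.2) − 1(90.68) = 2265
  B: 0 + 1(345.2) = 345.2
  D: 0 + 2(90.68) = 181.4
Total out = 359.5 + 2265 + 345.2 + 181.4 = 3151 kmol/h.

3150 kmol/h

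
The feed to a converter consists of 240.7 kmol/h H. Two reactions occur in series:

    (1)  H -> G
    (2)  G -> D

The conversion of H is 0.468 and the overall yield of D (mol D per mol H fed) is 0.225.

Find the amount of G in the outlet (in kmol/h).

58.5 kmol/h

Conversion of H: H consumed = 1ξ₁ = 0.468 × 240.7 → ξ₁ = 112.6 kmol/h.
Yield of D: 1ξ₂ / 240.7 = 0.225 → ξ₂ = 54.16 kmol/h.
Outlet amounts (n = n₀ + Σ ν·ξ):
  H: 240.7 − 1(112.6) = 128.1
  G: 0 + 1(112.6) − 1(54.16) = 58.49
  D: 0 + 1(54.16) = 54.16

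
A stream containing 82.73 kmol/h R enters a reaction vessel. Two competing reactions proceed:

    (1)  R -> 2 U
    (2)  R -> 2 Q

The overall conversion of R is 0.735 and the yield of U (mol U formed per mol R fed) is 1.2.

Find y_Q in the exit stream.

Yield of U: 2ξ₁ / 82.73 = 1.2 → ξ₁ = 49.64 kmol/h.
Conversion of R: 1ξ₁ + 1ξ₂ = 0.735 × 82.73 = 60.81 → ξ₂ = 11.17 kmol/h.
Outlet amounts (n = n₀ + Σ ν·ξ):
  R: 82.73 − 1(49.64) − 1(11.17) = 21.92
  U: 0 + 2(49.64) = 99.28
  Q: 0 + 2(11.17) = 22.34
Total out = 143.5 kmol/h; y_Q = 22.34 / 143.5 = 0.1556.

0.156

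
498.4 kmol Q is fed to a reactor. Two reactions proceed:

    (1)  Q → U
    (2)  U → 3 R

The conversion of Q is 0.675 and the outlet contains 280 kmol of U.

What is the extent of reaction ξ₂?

Conversion of Q: Q consumed = 1ξ₁ = 0.675 × 498.4 → ξ₁ = 336.4 kmol.
U balance: n_U = 0 + 1ξ₁ − 1ξ₂ = 280 → ξ₂ = (1·336.4 − 280)/1 = 56.42 kmol.
Outlet amounts (n = n₀ + Σ ν·ξ):
  Q: 498.4 − 1(336.4) = 162
  U: 0 + 1(336.4) − 1(56.42) = 280
  R: 0 + 3(56.42) = 169.3

ξ₂ = 56.4 kmol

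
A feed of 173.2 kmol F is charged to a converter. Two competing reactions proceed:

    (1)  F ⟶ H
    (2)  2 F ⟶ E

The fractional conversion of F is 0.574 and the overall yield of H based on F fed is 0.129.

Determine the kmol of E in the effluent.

38.5 kmol

Yield of H: 1ξ₁ / 173.2 = 0.129 → ξ₁ = 22.34 kmol.
Conversion of F: 1ξ₁ + 2ξ₂ = 0.574 × 173.2 = 99.42 → ξ₂ = 38.54 kmol.
Outlet amounts (n = n₀ + Σ ν·ξ):
  F: 173.2 − 1(22.34) − 2(38.54) = 73.78
  H: 0 + 1(22.34) = 22.34
  E: 0 + 1(38.54) = 38.54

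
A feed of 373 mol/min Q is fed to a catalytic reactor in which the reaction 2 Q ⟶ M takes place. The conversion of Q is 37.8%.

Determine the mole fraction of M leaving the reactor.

0.233

Q reacted = 0.378 × 373 = 141 mol/min; ν_Q = −2, so ξ = 141/2 = 70.5 mol/min.
Outlet amounts (n = n₀ + ν ξ):
  Q: 373 − 2(70.5) = 232
  M: 0 + 1(70.5) = 70.5
Total out = 302.5 mol/min; y_M = 70.5 / 302.5 = 0.233.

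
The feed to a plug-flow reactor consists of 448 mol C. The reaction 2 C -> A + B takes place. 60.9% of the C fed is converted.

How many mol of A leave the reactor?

136 mol

C reacted = 0.609 × 448 = 272.8 mol; ν_C = −2, so ξ = 272.8/2 = 136.4 mol.
Outlet amounts (n = n₀ + ν ξ):
  C: 448 − 2(136.4) = 175.2
  A: 0 + 1(136.4) = 136.4
  B: 0 + 1(136.4) = 136.4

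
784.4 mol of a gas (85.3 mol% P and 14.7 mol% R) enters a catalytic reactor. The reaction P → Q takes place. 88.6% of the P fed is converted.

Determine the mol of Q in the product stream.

593 mol

P reacted = 0.886 × 669.1 = 592.8 mol; ν_P = −1, so ξ = 592.8/1 = 592.8 mol.
Outlet amounts (n = n₀ + ν ξ):
  P: 669.1 − 1(592.8) = 76.28
  Q: 0 + 1(592.8) = 592.8
  R: 115.3 (inert)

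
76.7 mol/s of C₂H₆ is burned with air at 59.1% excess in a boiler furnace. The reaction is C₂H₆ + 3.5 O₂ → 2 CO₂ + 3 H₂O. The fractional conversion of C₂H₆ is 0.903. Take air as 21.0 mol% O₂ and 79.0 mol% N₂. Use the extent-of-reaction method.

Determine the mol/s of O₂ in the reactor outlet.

185 mol/s

Stoichiometric O₂ = 3.5 × 76.7 = 268.4 mol/s; O₂ fed = 268.4 × 1.591 = 427.1 mol/s.
N₂ fed = 427.1 × 79/21 = 1607 mol/s.
Fuel reacted = 0.903 × 76.7 → ξ = 69.26 mol/s.
Outlet (n = n₀ + ν ξ):
  C₂H₆: 76.7 − 1(69.26) = 7.44
  O₂: 427.1 − 3.5(69.26) = 184.7
  N₂: 1607 (inert)
  CO₂: 0 + 2(69.26) = 138.5
  H₂O: 0 + 3(69.26) = 207.8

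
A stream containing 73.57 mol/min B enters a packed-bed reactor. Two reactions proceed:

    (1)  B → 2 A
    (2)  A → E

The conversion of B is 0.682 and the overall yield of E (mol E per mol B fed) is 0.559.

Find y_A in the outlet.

Conversion of B: B consumed = 1ξ₁ = 0.682 × 73.57 → ξ₁ = 50.17 mol/min.
Yield of E: 1ξ₂ / 73.57 = 0.559 → ξ₂ = 41.13 mol/min.
Outlet amounts (n = n₀ + Σ ν·ξ):
  B: 73.57 − 1(50.17) = 23.4
  A: 0 + 2(50.17) − 1(41.13) = 59.22
  E: 0 + 1(41.13) = 41.13
Total out = 123.7 mol/min; y_A = 59.22 / 123.7 = 0.4786.

0.479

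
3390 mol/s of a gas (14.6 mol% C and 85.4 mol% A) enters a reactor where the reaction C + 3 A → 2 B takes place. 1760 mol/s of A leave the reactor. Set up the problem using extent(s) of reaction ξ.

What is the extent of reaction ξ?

ξ = 378 mol/s

For A: n = n₀ − 3ξ → 1760 = 2895 − 3ξ, giving ξ = 378.4 mol/s.
Outlet amounts (n = n₀ + ν ξ):
  C: 494.9 − 1(378.4) = 116.6
  A: 2895 − 3(378.4) = 1760
  B: 0 + 2(378.4) = 756.7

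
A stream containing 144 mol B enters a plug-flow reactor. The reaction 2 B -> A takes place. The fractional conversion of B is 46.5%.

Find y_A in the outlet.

0.303

B reacted = 0.465 × 144 = 66.96 mol; ν_B = −2, so ξ = 66.96/2 = 33.48 mol.
Outlet amounts (n = n₀ + ν ξ):
  B: 144 − 2(33.48) = 77.04
  A: 0 + 1(33.48) = 33.48
Total out = 110.5 mol; y_A = 33.48 / 110.5 = 0.3029.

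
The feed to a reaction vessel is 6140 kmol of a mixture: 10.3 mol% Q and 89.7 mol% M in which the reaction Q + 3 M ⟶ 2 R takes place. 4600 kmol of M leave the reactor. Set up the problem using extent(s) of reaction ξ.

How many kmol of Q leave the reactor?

For M: n = n₀ − 3ξ → 4600 = 5508 − 3ξ, giving ξ = 302.5 kmol.
Outlet amounts (n = n₀ + ν ξ):
  Q: 632.4 − 1(302.5) = 329.9
  M: 5508 − 3(302.5) = 4600
  R: 0 + 2(302.5) = 605.1

330 kmol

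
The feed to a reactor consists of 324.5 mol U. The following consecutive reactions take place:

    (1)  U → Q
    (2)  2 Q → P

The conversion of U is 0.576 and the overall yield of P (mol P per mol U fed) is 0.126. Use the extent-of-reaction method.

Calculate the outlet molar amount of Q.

Conversion of U: U consumed = 1ξ₁ = 0.576 × 324.5 → ξ₁ = 186.9 mol.
Yield of P: 1ξ₂ / 324.5 = 0.126 → ξ₂ = 40.89 mol.
Outlet amounts (n = n₀ + Σ ν·ξ):
  U: 324.5 − 1(186.9) = 137.6
  Q: 0 + 1(186.9) − 2(40.89) = 105.1
  P: 0 + 1(40.89) = 40.89

105 mol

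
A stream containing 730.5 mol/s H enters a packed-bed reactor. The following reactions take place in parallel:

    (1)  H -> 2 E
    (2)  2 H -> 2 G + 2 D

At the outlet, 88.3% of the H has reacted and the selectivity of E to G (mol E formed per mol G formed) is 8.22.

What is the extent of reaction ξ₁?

Conversion of H: H consumed = 0.883 × 730.5 = 645 mol/s = 1ξ₁ + 2ξ₂.
Selectivity: 2ξ₁ / (2ξ₂) = 8.22 → ξ₁ = 8.22 ξ₂.
Substitute: (1·8.22 + 2) ξ₂ = 645 → ξ₂ = 63.11 mol/s, ξ₁ = 518.8 mol/s.
Outlet amounts (n = n₀ + Σ ν·ξ):
  H: 730.5 − 1(518.8) − 2(63.11) = 85.47
  E: 0 + 2(518.8) = 1038
  G: 0 + 2(63.11) = 126.2
  D: 0 + 2(63.11) = 126.2

ξ₁ = 519 mol/s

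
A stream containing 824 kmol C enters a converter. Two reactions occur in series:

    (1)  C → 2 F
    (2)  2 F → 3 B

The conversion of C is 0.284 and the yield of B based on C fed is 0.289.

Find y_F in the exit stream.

Conversion of C: C consumed = 1ξ₁ = 0.284 × 824 → ξ₁ = 234 kmol.
Yield of B: 3ξ₂ / 824 = 0.289 → ξ₂ = 79.38 kmol.
Outlet amounts (n = n₀ + Σ ν·ξ):
  C: 824 − 1(234) = 590
  F: 0 + 2(234) − 2(79.38) = 309.3
  B: 0 + 3(79.38) = 238.1
Total out = 1137 kmol; y_F = 309.3 / 1137 = 0.2719.

0.272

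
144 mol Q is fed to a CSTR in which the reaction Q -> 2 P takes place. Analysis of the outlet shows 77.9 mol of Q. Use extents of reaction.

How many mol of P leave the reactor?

132 mol

For Q: n = n₀ − 1ξ → 77.9 = 144 − 1ξ, giving ξ = 66.1 mol.
Outlet amounts (n = n₀ + ν ξ):
  Q: 144 − 1(66.1) = 77.9
  P: 0 + 2(66.1) = 132.2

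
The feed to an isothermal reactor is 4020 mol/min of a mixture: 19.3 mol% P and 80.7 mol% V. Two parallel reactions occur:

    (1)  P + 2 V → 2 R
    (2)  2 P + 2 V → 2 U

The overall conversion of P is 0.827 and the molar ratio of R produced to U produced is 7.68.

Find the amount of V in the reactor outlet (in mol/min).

Conversion of P: P consumed = 0.827 × 775.9 = 641.6 mol/min = 1ξ₁ + 2ξ₂.
Selectivity: 2ξ₁ / (2ξ₂) = 7.68 → ξ₁ = 7.68 ξ₂.
Substitute: (1·7.68 + 2) ξ₂ = 641.6 → ξ₂ = 66.28 mol/min, ξ₁ = 509.1 mol/min.
Outlet amounts (n = n₀ + Σ ν·ξ):
  P: 775.9 − 1(509.1) − 2(66.28) = 134.2
  V: 3244 − 2(509.1) − 2(66.28) = 2093
  R: 0 + 2(509.1) = 1018
  U: 0 + 2(66.28) = 132.6

2090 mol/min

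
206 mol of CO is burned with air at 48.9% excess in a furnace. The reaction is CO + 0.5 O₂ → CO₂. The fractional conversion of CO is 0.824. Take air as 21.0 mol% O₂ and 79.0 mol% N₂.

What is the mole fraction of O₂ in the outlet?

Stoichiometric O₂ = 0.5 × 206 = 103 mol; O₂ fed = 103 × 1.489 = 153.4 mol.
N₂ fed = 153.4 × 79/21 = 577 mol.
Fuel reacted = 0.824 × 206 → ξ = 169.7 mol.
Outlet (n = n₀ + ν ξ):
  CO: 206 − 1(169.7) = 36.26
  O₂: 153.4 − 0.5(169.7) = 68.49
  N₂: 577 (inert)
  CO₂: 0 + 1(169.7) = 169.7
Total out = 851.4 mol; y_O₂ = 68.49 / 851.4 = 0.08045.

0.0804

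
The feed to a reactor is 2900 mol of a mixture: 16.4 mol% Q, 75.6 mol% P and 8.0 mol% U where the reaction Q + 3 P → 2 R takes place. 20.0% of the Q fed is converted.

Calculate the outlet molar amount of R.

190 mol

Q reacted = 0.2 × 475.6 = 95.12 mol; ν_Q = −1, so ξ = 95.12/1 = 95.12 mol.
Outlet amounts (n = n₀ + ν ξ):
  Q: 475.6 − 1(95.12) = 380.5
  P: 2192 − 3(95.12) = 1907
  R: 0 + 2(95.12) = 190.2
  U: 232 (inert)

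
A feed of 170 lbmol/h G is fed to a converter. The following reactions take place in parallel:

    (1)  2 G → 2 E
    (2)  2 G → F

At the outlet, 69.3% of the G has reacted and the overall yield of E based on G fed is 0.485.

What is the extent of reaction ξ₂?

Yield of E: 2ξ₁ / 170 = 0.485 → ξ₁ = 41.23 lbmol/h.
Conversion of G: 2ξ₁ + 2ξ₂ = 0.693 × 170 = 117.8 → ξ₂ = 17.68 lbmol/h.
Outlet amounts (n = n₀ + Σ ν·ξ):
  G: 170 − 2(41.23) − 2(17.68) = 52.19
  E: 0 + 2(41.23) = 82.45
  F: 0 + 1(17.68) = 17.68

ξ₂ = 17.7 lbmol/h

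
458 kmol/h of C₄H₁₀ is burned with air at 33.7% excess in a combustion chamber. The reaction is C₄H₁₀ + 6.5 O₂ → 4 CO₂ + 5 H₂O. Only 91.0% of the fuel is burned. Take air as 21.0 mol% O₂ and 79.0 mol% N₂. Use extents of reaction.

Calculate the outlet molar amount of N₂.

15000 kmol/h

Stoichiometric O₂ = 6.5 × 458 = 2977 kmol/h; O₂ fed = 2977 × 1.337 = 3980 kmol/h.
N₂ fed = 3980 × 79/21 = 14970 kmol/h.
Fuel reacted = 0.91 × 458 → ξ = 416.8 kmol/h.
Outlet (n = n₀ + ν ξ):
  C₄H₁₀: 458 − 1(416.8) = 41.22
  O₂: 3980 − 6.5(416.8) = 1271
  N₂: 14970 (inert)
  CO₂: 0 + 4(416.8) = 1667
  H₂O: 0 + 5(416.8) = 2084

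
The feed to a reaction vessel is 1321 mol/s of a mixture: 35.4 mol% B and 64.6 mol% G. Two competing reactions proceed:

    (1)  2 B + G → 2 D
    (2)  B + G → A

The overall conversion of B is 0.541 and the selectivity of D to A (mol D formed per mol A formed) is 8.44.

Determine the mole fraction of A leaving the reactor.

Conversion of B: B consumed = 0.541 × 467.6 = 253 mol/s = 2ξ₁ + 1ξ₂.
Selectivity: 2ξ₁ / (1ξ₂) = 8.44 → ξ₁ = 4.22 ξ₂.
Substitute: (2·4.22 + 1) ξ₂ = 253 → ξ₂ = 26.8 mol/s, ξ₁ = 113.1 mol/s.
Outlet amounts (n = n₀ + Σ ν·ξ):
  B: 467.6 − 2(113.1) − 1(26.8) = 214.6
  G: 853.4 − 1(113.1) − 1(26.8) = 713.5
  D: 0 + 2(113.1) = 226.2
  A: 0 + 1(26.8) = 26.8
Total out = 1181 mol/s; y_A = 26.8 / 1181 = 0.02269.

0.0227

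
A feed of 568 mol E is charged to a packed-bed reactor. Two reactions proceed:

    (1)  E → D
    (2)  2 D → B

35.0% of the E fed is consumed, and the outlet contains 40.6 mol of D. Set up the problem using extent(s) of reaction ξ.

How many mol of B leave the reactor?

79.1 mol

Conversion of E: E consumed = 1ξ₁ = 0.35 × 568 → ξ₁ = 198.8 mol.
D balance: n_D = 0 + 1ξ₁ − 2ξ₂ = 40.6 → ξ₂ = (1·198.8 − 40.6)/2 = 79.1 mol.
Outlet amounts (n = n₀ + Σ ν·ξ):
  E: 568 − 1(198.8) = 369.2
  D: 0 + 1(198.8) − 2(79.1) = 40.6
  B: 0 + 1(79.1) = 79.1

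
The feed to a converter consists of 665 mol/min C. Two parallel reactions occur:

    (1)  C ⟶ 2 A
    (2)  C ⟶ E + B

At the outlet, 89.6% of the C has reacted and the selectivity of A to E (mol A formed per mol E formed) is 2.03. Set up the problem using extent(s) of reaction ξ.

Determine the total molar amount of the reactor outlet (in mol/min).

1260 mol/min

Conversion of C: C consumed = 0.896 × 665 = 595.8 mol/min = 1ξ₁ + 1ξ₂.
Selectivity: 2ξ₁ / (1ξ₂) = 2.03 → ξ₁ = 1.015 ξ₂.
Substitute: (1·1.015 + 1) ξ₂ = 595.8 → ξ₂ = 295.7 mol/min, ξ₁ = 300.1 mol/min.
Outlet amounts (n = n₀ + Σ ν·ξ):
  C: 665 − 1(300.1) − 1(295.7) = 69.16
  A: 0 + 2(300.1) = 600.3
  E: 0 + 1(295.7) = 295.7
  B: 0 + 1(295.7) = 295.7
Total out = 69.16 + 600.3 + 295.7 + 295.7 = 1261 mol/min.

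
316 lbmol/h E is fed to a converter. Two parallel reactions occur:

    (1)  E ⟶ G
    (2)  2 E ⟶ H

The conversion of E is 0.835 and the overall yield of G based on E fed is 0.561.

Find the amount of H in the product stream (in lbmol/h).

Yield of G: 1ξ₁ / 316 = 0.561 → ξ₁ = 177.3 lbmol/h.
Conversion of E: 1ξ₁ + 2ξ₂ = 0.835 × 316 = 263.9 → ξ₂ = 43.29 lbmol/h.
Outlet amounts (n = n₀ + Σ ν·ξ):
  E: 316 − 1(177.3) − 2(43.29) = 52.14
  G: 0 + 1(177.3) = 177.3
  H: 0 + 1(43.29) = 43.29

43.3 lbmol/h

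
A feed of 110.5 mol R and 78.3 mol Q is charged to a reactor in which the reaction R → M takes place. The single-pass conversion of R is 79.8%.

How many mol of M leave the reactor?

R reacted = 0.798 × 110.5 = 88.18 mol; ν_R = −1, so ξ = 88.18/1 = 88.18 mol.
Outlet amounts (n = n₀ + ν ξ):
  R: 110.5 − 1(88.18) = 22.32
  M: 0 + 1(88.18) = 88.18
  Q: 78.3 (inert)

88.2 mol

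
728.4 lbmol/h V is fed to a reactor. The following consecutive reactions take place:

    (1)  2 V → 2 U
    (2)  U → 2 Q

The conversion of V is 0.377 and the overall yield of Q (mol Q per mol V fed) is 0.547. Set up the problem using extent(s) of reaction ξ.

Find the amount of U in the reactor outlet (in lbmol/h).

Conversion of V: V consumed = 2ξ₁ = 0.377 × 728.4 → ξ₁ = 137.3 lbmol/h.
Yield of Q: 2ξ₂ / 728.4 = 0.547 → ξ₂ = 199.2 lbmol/h.
Outlet amounts (n = n₀ + Σ ν·ξ):
  V: 728.4 − 2(137.3) = 453.8
  U: 0 + 2(137.3) − 1(199.2) = 75.39
  Q: 0 + 2(199.2) = 398.4

75.4 lbmol/h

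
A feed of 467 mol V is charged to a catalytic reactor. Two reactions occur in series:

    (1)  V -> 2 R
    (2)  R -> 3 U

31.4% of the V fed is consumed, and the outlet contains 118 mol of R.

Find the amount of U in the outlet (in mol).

526 mol

Conversion of V: V consumed = 1ξ₁ = 0.314 × 467 → ξ₁ = 146.6 mol.
R balance: n_R = 0 + 2ξ₁ − 1ξ₂ = 118 → ξ₂ = (2·146.6 − 118)/1 = 175.3 mol.
Outlet amounts (n = n₀ + Σ ν·ξ):
  V: 467 − 1(146.6) = 320.4
  R: 0 + 2(146.6) − 1(175.3) = 118
  U: 0 + 3(175.3) = 525.8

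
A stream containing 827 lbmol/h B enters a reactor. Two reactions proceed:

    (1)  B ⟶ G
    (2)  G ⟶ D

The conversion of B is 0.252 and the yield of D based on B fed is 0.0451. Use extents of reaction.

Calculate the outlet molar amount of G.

171 lbmol/h

Conversion of B: B consumed = 1ξ₁ = 0.252 × 827 → ξ₁ = 208.4 lbmol/h.
Yield of D: 1ξ₂ / 827 = 0.0451 → ξ₂ = 37.3 lbmol/h.
Outlet amounts (n = n₀ + Σ ν·ξ):
  B: 827 − 1(208.4) = 618.6
  G: 0 + 1(208.4) − 1(37.3) = 171.1
  D: 0 + 1(37.3) = 37.3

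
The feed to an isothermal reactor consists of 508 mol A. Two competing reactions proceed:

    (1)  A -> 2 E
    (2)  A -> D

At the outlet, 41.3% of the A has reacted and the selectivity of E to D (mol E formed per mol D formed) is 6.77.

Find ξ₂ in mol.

ξ₂ = 47.8 mol

Conversion of A: A consumed = 0.413 × 508 = 209.8 mol = 1ξ₁ + 1ξ₂.
Selectivity: 2ξ₁ / (1ξ₂) = 6.77 → ξ₁ = 3.385 ξ₂.
Substitute: (1·3.385 + 1) ξ₂ = 209.8 → ξ₂ = 47.85 mol, ξ₁ = 162 mol.
Outlet amounts (n = n₀ + Σ ν·ξ):
  A: 508 − 1(162) − 1(47.85) = 298.2
  E: 0 + 2(162) = 323.9
  D: 0 + 1(47.85) = 47.85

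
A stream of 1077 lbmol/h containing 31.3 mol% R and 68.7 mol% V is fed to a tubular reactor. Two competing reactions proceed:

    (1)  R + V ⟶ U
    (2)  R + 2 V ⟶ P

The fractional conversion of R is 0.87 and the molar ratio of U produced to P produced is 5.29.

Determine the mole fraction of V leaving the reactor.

0.543

Conversion of R: R consumed = 0.87 × 337.1 = 293.3 lbmol/h = 1ξ₁ + 1ξ₂.
Selectivity: 1ξ₁ / (1ξ₂) = 5.29 → ξ₁ = 5.29 ξ₂.
Substitute: (1·5.29 + 1) ξ₂ = 293.3 → ξ₂ = 46.63 lbmol/h, ξ₁ = 246.7 lbmol/h.
Outlet amounts (n = n₀ + Σ ν·ξ):
  R: 337.1 − 1(246.7) − 1(46.63) = 43.82
  V: 739.9 − 1(246.7) − 2(46.63) = 400
  U: 0 + 1(246.7) = 246.7
  P: 0 + 1(46.63) = 46.63
Total out = 737.1 lbmol/h; y_V = 400 / 737.1 = 0.5427.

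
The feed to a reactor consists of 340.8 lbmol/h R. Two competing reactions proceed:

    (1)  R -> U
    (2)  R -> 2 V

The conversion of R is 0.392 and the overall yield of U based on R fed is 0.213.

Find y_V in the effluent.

Yield of U: 1ξ₁ / 340.8 = 0.213 → ξ₁ = 72.59 lbmol/h.
Conversion of R: 1ξ₁ + 1ξ₂ = 0.392 × 340.8 = 133.6 → ξ₂ = 61 lbmol/h.
Outlet amounts (n = n₀ + Σ ν·ξ):
  R: 340.8 − 1(72.59) − 1(61) = 207.2
  U: 0 + 1(72.59) = 72.59
  V: 0 + 2(61) = 122
Total out = 401.8 lbmol/h; y_V = 122 / 401.8 = 0.3036.

0.304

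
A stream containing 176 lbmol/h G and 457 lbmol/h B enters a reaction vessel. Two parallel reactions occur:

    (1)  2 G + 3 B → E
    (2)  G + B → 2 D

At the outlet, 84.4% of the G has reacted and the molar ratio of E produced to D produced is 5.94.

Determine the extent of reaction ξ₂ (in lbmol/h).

Conversion of G: G consumed = 0.844 × 176 = 148.5 lbmol/h = 2ξ₁ + 1ξ₂.
Selectivity: 1ξ₁ / (2ξ₂) = 5.94 → ξ₁ = 11.88 ξ₂.
Substitute: (2·11.88 + 1) ξ₂ = 148.5 → ξ₂ = 5.999 lbmol/h, ξ₁ = 71.27 lbmol/h.
Outlet amounts (n = n₀ + Σ ν·ξ):
  G: 176 − 2(71.27) − 1(5.999) = 27.46
  B: 457 − 3(71.27) − 1(5.999) = 237.2
  E: 0 + 1(71.27) = 71.27
  D: 0 + 2(5.999) = 12

ξ₂ = 6 lbmol/h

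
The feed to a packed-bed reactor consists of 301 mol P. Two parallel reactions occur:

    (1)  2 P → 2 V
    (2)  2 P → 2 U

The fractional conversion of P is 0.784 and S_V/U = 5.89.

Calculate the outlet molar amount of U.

34.3 mol

Conversion of P: P consumed = 0.784 × 301 = 236 mol = 2ξ₁ + 2ξ₂.
Selectivity: 2ξ₁ / (2ξ₂) = 5.89 → ξ₁ = 5.89 ξ₂.
Substitute: (2·5.89 + 2) ξ₂ = 236 → ξ₂ = 17.13 mol, ξ₁ = 100.9 mol.
Outlet amounts (n = n₀ + Σ ν·ξ):
  P: 301 − 2(100.9) − 2(17.13) = 65.02
  V: 0 + 2(100.9) = 201.7
  U: 0 + 2(17.13) = 34.25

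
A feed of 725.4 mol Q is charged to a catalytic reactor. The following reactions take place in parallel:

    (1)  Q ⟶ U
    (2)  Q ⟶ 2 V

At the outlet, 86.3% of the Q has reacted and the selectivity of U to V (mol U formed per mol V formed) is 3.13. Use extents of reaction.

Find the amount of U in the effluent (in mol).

Conversion of Q: Q consumed = 0.863 × 725.4 = 626 mol = 1ξ₁ + 1ξ₂.
Selectivity: 1ξ₁ / (2ξ₂) = 3.13 → ξ₁ = 6.26 ξ₂.
Substitute: (1·6.26 + 1) ξ₂ = 626 → ξ₂ = 86.23 mol, ξ₁ = 539.8 mol.
Outlet amounts (n = n₀ + Σ ν·ξ):
  Q: 725.4 − 1(539.8) − 1(86.23) = 99.38
  U: 0 + 1(539.8) = 539.8
  V: 0 + 2(86.23) = 172.5

540 mol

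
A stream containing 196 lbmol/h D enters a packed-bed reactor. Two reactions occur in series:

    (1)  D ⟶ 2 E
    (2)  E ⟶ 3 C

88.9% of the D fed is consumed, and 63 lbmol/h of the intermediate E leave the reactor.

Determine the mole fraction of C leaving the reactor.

0.91

Conversion of D: D consumed = 1ξ₁ = 0.889 × 196 → ξ₁ = 174.2 lbmol/h.
E balance: n_E = 0 + 2ξ₁ − 1ξ₂ = 63 → ξ₂ = (2·174.2 − 63)/1 = 285.5 lbmol/h.
Outlet amounts (n = n₀ + Σ ν·ξ):
  D: 196 − 1(174.2) = 21.76
  E: 0 + 2(174.2) − 1(285.5) = 63
  C: 0 + 3(285.5) = 856.5
Total out = 941.2 lbmol/h; y_C = 856.5 / 941.2 = 0.91.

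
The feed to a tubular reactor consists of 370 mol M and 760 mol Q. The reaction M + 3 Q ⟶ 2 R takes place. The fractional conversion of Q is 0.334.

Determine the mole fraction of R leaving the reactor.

Q reacted = 0.334 × 760 = 253.8 mol; ν_Q = −3, so ξ = 253.8/3 = 84.61 mol.
Outlet amounts (n = n₀ + ν ξ):
  M: 370 − 1(84.61) = 285.4
  Q: 760 − 3(84.61) = 506.2
  R: 0 + 2(84.61) = 169.2
Total out = 960.8 mol; y_R = 169.2 / 960.8 = 0.1761.

0.176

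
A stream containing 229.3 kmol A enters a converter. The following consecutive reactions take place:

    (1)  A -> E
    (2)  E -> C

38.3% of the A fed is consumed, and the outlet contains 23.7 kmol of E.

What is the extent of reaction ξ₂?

Conversion of A: A consumed = 1ξ₁ = 0.383 × 229.3 → ξ₁ = 87.82 kmol.
E balance: n_E = 0 + 1ξ₁ − 1ξ₂ = 23.7 → ξ₂ = (1·87.82 − 23.7)/1 = 64.12 kmol.
Outlet amounts (n = n₀ + Σ ν·ξ):
  A: 229.3 − 1(87.82) = 141.5
  E: 0 + 1(87.82) − 1(64.12) = 23.7
  C: 0 + 1(64.12) = 64.12

ξ₂ = 64.1 kmol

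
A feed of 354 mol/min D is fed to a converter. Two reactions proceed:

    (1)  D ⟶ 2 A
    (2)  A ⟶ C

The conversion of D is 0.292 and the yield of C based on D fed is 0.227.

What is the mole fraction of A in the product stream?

0.276

Conversion of D: D consumed = 1ξ₁ = 0.292 × 354 → ξ₁ = 103.4 mol/min.
Yield of C: 1ξ₂ / 354 = 0.227 → ξ₂ = 80.36 mol/min.
Outlet amounts (n = n₀ + Σ ν·ξ):
  D: 354 − 1(103.4) = 250.6
  A: 0 + 2(103.4) − 1(80.36) = 126.4
  C: 0 + 1(80.36) = 80.36
Total out = 457.4 mol/min; y_A = 126.4 / 457.4 = 0.2763.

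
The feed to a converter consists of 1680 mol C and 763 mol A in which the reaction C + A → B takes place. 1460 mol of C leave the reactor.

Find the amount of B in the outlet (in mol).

220 mol

For C: n = n₀ − 1ξ → 1460 = 1680 − 1ξ, giving ξ = 220 mol.
Outlet amounts (n = n₀ + ν ξ):
  C: 1680 − 1(220) = 1460
  A: 763 − 1(220) = 543
  B: 0 + 1(220) = 220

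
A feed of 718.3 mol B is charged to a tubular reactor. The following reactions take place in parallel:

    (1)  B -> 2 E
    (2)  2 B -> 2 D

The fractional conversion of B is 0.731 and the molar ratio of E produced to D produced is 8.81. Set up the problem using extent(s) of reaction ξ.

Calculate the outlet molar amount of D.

Conversion of B: B consumed = 0.731 × 718.3 = 525.1 mol = 1ξ₁ + 2ξ₂.
Selectivity: 2ξ₁ / (2ξ₂) = 8.81 → ξ₁ = 8.81 ξ₂.
Substitute: (1·8.81 + 2) ξ₂ = 525.1 → ξ₂ = 48.57 mol, ξ₁ = 427.9 mol.
Outlet amounts (n = n₀ + Σ ν·ξ):
  B: 718.3 − 1(427.9) − 2(48.57) = 193.2
  E: 0 + 2(427.9) = 855.9
  D: 0 + 2(48.57) = 97.15

97.1 mol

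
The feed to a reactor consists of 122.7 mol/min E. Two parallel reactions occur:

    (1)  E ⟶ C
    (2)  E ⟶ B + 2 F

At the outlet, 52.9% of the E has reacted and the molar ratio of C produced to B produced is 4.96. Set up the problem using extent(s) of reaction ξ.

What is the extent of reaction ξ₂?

Conversion of E: E consumed = 0.529 × 122.7 = 64.91 mol/min = 1ξ₁ + 1ξ₂.
Selectivity: 1ξ₁ / (1ξ₂) = 4.96 → ξ₁ = 4.96 ξ₂.
Substitute: (1·4.96 + 1) ξ₂ = 64.91 → ξ₂ = 10.89 mol/min, ξ₁ = 54.02 mol/min.
Outlet amounts (n = n₀ + Σ ν·ξ):
  E: 122.7 − 1(54.02) − 1(10.89) = 57.79
  C: 0 + 1(54.02) = 54.02
  B: 0 + 1(10.89) = 10.89
  F: 0 + 2(10.89) = 21.78

ξ₂ = 10.9 mol/min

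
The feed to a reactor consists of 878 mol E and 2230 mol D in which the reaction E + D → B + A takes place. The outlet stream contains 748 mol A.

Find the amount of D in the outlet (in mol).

1480 mol

For A: n = n₀ + 1ξ → 748 = 0 + 1ξ, giving ξ = 748 mol.
Outlet amounts (n = n₀ + ν ξ):
  E: 878 − 1(748) = 130
  D: 2230 − 1(748) = 1482
  B: 0 + 1(748) = 748
  A: 0 + 1(748) = 748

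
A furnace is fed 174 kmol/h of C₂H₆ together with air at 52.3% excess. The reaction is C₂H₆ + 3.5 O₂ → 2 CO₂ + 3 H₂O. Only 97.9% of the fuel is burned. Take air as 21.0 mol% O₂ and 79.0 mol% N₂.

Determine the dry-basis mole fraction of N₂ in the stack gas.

0.838

Stoichiometric O₂ = 3.5 × 174 = 609 kmol/h; O₂ fed = 609 × 1.523 = 927.5 kmol/h.
N₂ fed = 927.5 × 79/21 = 3489 kmol/h.
Fuel reacted = 0.979 × 174 → ξ = 170.3 kmol/h.
Outlet (n = n₀ + ν ξ):
  C₂H₆: 174 − 1(170.3) = 3.654
  O₂: 927.5 − 3.5(170.3) = 331.3
  N₂: 3489 (inert)
  CO₂: 0 + 2(170.3) = 340.7
  H₂O: 0 + 3(170.3) = 511
Dry total = 4165 kmol/h; y_N₂ (dry) = 3489 / 4165 = 0.8378.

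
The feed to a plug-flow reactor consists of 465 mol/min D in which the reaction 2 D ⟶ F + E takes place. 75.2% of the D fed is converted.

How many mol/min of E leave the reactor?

175 mol/min

D reacted = 0.752 × 465 = 349.7 mol/min; ν_D = −2, so ξ = 349.7/2 = 174.8 mol/min.
Outlet amounts (n = n₀ + ν ξ):
  D: 465 − 2(174.8) = 115.3
  F: 0 + 1(174.8) = 174.8
  E: 0 + 1(174.8) = 174.8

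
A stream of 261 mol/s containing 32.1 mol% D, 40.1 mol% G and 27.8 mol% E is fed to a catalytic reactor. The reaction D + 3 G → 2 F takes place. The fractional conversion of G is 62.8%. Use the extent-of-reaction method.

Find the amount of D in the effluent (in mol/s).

61.9 mol/s

G reacted = 0.628 × 104.7 = 65.73 mol/s; ν_G = −3, so ξ = 65.73/3 = 21.91 mol/s.
Outlet amounts (n = n₀ + ν ξ):
  D: 83.78 − 1(21.91) = 61.87
  G: 104.7 − 3(21.91) = 38.93
  F: 0 + 2(21.91) = 43.82
  E: 72.56 (inert)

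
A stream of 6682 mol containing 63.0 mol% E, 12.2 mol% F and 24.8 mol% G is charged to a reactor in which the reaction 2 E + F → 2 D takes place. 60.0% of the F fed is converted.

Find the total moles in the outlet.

6190 mol

F reacted = 0.6 × 815.2 = 489.1 mol; ν_F = −1, so ξ = 489.1/1 = 489.1 mol.
Outlet amounts (n = n₀ + ν ξ):
  E: 4210 − 2(489.1) = 3231
  F: 815.2 − 1(489.1) = 326.1
  D: 0 + 2(489.1) = 978.2
  G: 1657 (inert)
Total out = 3231 + 326.1 + 978.2 + 1657 = 6193 mol.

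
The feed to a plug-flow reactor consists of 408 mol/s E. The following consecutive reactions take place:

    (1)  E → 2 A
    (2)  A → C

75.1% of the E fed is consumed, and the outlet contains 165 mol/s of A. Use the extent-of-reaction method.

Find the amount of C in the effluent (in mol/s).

Conversion of E: E consumed = 1ξ₁ = 0.751 × 408 → ξ₁ = 306.4 mol/s.
A balance: n_A = 0 + 2ξ₁ − 1ξ₂ = 165 → ξ₂ = (2·306.4 − 165)/1 = 447.8 mol/s.
Outlet amounts (n = n₀ + Σ ν·ξ):
  E: 408 − 1(306.4) = 101.6
  A: 0 + 2(306.4) − 1(447.8) = 165
  C: 0 + 1(447.8) = 447.8

448 mol/s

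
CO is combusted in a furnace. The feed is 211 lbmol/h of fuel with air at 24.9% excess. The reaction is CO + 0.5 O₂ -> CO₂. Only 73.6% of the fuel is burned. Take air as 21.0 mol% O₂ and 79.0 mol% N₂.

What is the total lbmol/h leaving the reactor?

761 lbmol/h

Stoichiometric O₂ = 0.5 × 211 = 105.5 lbmol/h; O₂ fed = 105.5 × 1.249 = 131.8 lbmol/h.
N₂ fed = 131.8 × 79/21 = 495.7 lbmol/h.
Fuel reacted = 0.736 × 211 → ξ = 155.3 lbmol/h.
Outlet (n = n₀ + ν ξ):
  CO: 211 − 1(155.3) = 55.7
  O₂: 131.8 − 0.5(155.3) = 54.12
  N₂: 495.7 (inert)
  CO₂: 0 + 1(155.3) = 155.3
Total out = 55.7 + 54.12 + 495.7 + 155.3 = 760.8 lbmol/h.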